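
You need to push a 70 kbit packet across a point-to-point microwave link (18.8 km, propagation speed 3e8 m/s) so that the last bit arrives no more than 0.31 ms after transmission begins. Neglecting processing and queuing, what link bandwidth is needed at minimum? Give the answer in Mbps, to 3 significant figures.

283 Mbps

Propagation delay = 18800 / 300000000 = 0.0626667 ms.
Transmission budget = 0.31 − 0.0626667 = 0.247333 ms.
R ≥ L / t_tx = 70000 bits / 0.000247333 s = 283 Mbps.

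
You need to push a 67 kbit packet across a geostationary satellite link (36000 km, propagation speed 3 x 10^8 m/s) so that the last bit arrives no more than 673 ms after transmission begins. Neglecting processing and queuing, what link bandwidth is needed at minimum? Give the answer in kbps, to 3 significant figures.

121 kbps

Propagation delay = 36000000 / 300000000 = 120 ms.
Transmission budget = 673 − 120 = 553 ms.
R ≥ L / t_tx = 67000 bits / 0.553 s = 121 kbps.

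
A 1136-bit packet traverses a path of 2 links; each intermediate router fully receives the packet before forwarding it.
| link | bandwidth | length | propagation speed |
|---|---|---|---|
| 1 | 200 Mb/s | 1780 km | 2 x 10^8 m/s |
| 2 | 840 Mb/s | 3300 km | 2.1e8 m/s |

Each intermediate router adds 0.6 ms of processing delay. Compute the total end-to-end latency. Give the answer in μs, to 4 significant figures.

25220 μs

Transmission delays (L/R per hop): 5.68, 1.35238 μs; sum = 7.03238 μs.
Propagation delays (d/s per hop): 8900, 15714.3 μs; sum = 24614.3 μs.
Processing at 1 router(s): 1 × 0.6 ms = 600 μs.
End-to-end = 25220 μs.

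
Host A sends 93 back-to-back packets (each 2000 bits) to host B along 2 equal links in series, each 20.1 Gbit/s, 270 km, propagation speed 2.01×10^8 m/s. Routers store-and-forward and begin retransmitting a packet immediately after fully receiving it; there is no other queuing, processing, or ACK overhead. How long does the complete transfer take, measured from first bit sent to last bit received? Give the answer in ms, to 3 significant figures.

2.70 ms

Per-hop transmission t_tx = L/R = 2000/20100000000 = 9.95025e-05 ms.
Per-hop propagation t_prop = 270000/2.01e+08 = 1.34328 ms.
Pipeline fill: first packet needs 2·t_tx to clear all hops; remaining 92 packets each add one t_tx.
Total = (2+93-1)·t_tx + 2·t_prop = 94·9.95025e-05 + 2·1.34328 = 2.70 ms.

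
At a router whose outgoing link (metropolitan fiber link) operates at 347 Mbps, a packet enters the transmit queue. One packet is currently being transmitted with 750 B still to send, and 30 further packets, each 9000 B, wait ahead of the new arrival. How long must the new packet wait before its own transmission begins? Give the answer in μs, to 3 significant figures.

Each queued packet: L/R = 72000/347000000 = 207.493 μs.
30 queued → 6224.78 μs.
Plus remaining 6000 bits of current packet: 17.2911 μs.
Queuing delay = 6240 μs.

6240 μs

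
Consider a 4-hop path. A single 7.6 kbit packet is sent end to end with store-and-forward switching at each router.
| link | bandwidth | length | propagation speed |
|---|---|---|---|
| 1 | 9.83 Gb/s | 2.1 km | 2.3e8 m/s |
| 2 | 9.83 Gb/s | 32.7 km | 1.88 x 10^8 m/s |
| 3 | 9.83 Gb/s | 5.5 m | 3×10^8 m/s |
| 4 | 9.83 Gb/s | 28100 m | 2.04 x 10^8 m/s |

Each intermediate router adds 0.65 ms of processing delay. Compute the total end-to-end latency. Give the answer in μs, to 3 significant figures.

2270 μs

L = 7600 bits.
Transmission delay per hop = L/R = 7600/9830000000 = 0.773143 μs; 4 hops → 3.09257 μs.
Propagation delays (d/s per hop): 9.13043, 173.936, 0.0183333, 137.745 μs; sum = 320.83 μs.
Processing at 3 router(s): 3 × 0.65 ms = 1950 μs.
End-to-end = 2270 μs.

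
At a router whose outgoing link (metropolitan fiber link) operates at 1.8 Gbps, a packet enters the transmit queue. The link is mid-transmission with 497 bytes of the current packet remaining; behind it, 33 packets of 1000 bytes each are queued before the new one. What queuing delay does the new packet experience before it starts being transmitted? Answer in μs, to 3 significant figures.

149 μs

Each queued packet: L/R = 8000/1800000000 = 4.44444 μs.
33 queued → 146.667 μs.
Plus remaining 3976 bits of current packet: 2.20889 μs.
Queuing delay = 149 μs.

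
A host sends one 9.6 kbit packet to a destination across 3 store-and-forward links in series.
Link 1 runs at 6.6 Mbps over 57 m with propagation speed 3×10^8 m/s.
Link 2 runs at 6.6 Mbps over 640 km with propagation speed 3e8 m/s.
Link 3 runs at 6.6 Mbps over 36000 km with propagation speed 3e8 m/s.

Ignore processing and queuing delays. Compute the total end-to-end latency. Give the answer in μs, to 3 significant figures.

L = 9600 bits.
Transmission delay per hop = L/R = 9600/6600000 = 1454.55 μs; 3 hops → 4363.64 μs.
Propagation delays (d/s per hop): 0.19, 2133.33, 120000 μs; sum = 122134 μs.
End-to-end = 126000 μs.

126000 μs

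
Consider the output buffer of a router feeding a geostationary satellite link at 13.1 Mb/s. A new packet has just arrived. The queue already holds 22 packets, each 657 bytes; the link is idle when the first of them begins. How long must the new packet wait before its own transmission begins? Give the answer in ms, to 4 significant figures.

Each queued packet: L/R = 5256/13100000 = 0.401221 ms.
22 queued → 8.82687 ms.
Queuing delay = 8.827 ms.

8.827 ms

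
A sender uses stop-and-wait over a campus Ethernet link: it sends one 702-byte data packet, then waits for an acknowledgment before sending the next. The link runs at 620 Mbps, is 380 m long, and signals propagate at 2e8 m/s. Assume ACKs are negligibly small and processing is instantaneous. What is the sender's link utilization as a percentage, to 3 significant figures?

70.4 %

t_tx = L/R = 5616/620000000 = 9.05806e-06 s.
t_prop = 380/200000000 = 1.9e-06 s; RTT = 3.8e-06 s.
Cycle = t_tx + RTT = 1.28581e-05 s.
Utilization = t_tx / cycle = 9.05806e-06/1.28581e-05 = 70.4 %.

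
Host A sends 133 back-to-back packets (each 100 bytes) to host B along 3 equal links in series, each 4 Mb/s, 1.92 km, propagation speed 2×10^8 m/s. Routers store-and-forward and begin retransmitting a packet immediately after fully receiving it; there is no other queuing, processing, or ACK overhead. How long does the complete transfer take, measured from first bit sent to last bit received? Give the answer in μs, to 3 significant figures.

Per-hop transmission t_tx = L/R = 800/4000000 = 200 μs.
Per-hop propagation t_prop = 1920/200000000 = 9.6 μs.
Pipeline fill: first packet needs 3·t_tx to clear all hops; remaining 132 packets each add one t_tx.
Total = (3+133-1)·t_tx + 3·t_prop = 135·200 + 3·9.6 = 27000 μs.

27000 μs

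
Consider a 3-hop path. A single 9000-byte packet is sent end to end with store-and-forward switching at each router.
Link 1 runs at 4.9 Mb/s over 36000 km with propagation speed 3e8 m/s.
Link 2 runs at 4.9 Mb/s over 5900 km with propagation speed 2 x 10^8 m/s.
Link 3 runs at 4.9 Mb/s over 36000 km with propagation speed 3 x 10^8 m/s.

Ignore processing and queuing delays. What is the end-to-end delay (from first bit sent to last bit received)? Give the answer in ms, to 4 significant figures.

L = 9000 × 8 = 72000 bits.
Transmission delay per hop = L/R = 72000/4900000 = 14.6939 ms; 3 hops → 44.0816 ms.
Propagation delays (d/s per hop): 120, 29.5, 120 ms; sum = 269.5 ms.
End-to-end = 313.6 ms.

313.6 ms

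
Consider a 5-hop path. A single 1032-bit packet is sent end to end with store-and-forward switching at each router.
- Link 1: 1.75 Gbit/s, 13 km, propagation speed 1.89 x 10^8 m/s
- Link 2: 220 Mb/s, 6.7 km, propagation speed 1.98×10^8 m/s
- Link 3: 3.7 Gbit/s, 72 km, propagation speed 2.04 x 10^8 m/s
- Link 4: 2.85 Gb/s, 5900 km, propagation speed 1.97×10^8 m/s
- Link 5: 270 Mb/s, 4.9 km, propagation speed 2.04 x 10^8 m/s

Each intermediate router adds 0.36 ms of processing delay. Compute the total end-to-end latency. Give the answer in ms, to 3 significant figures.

Transmission delays (L/R per hop): 0.000589714, 0.00469091, 0.000278919, 0.000362105, 0.00382222 ms; sum = 0.00974387 ms.
Propagation delays (d/s per hop): 0.0687831, 0.0338384, 0.352941, 29.9492, 0.0240196 ms; sum = 30.4288 ms.
Processing at 4 router(s): 4 × 0.36 ms = 1.44 ms.
End-to-end = 31.9 ms.

31.9 ms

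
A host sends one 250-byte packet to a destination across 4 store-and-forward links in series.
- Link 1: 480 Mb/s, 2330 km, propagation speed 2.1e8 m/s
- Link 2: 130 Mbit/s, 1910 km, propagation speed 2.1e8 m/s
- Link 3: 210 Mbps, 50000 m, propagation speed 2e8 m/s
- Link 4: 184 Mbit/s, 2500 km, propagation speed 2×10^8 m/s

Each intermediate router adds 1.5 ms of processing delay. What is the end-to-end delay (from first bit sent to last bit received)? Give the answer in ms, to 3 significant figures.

L = 250 × 8 = 2000 bits.
Transmission delays (L/R per hop): 0.00416667, 0.0153846, 0.00952381, 0.0108696 ms; sum = 0.0399447 ms.
Propagation delays (d/s per hop): 11.0952, 9.09524, 0.25, 12.5 ms; sum = 32.9405 ms.
Processing at 3 router(s): 3 × 1.5 ms = 4.5 ms.
End-to-end = 37.5 ms.

37.5 ms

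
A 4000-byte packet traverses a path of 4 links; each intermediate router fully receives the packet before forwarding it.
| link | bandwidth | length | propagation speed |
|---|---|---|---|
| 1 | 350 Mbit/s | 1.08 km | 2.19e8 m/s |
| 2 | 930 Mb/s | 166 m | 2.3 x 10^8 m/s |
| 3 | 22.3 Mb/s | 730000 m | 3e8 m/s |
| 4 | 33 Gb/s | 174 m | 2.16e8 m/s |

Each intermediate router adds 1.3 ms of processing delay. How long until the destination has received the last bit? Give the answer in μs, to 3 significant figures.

7900 μs

L = 4000 × 8 = 32000 bits.
Transmission delays (L/R per hop): 91.4286, 34.4086, 1434.98, 0.969697 μs; sum = 1561.78 μs.
Propagation delays (d/s per hop): 4.93151, 0.721739, 2433.33, 0.805556 μs; sum = 2439.79 μs.
Processing at 3 router(s): 3 × 1.3 ms = 3900 μs.
End-to-end = 7900 μs.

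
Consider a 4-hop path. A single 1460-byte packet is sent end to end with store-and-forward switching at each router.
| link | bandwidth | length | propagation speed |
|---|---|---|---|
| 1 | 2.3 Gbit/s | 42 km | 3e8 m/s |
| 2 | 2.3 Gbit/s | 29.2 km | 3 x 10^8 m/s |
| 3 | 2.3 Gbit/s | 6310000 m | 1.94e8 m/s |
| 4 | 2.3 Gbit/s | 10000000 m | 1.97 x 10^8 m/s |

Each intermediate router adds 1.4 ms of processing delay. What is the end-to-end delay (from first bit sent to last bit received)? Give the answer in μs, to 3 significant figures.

L = 1460 × 8 = 11680 bits.
Transmission delay per hop = L/R = 11680/2300000000 = 5.07826 μs; 4 hops → 20.313 μs.
Propagation delays (d/s per hop): 140, 97.3333, 32525.8, 50761.4 μs; sum = 83524.5 μs.
Processing at 3 router(s): 3 × 1.4 ms = 4200 μs.
End-to-end = 87700 μs.

87700 μs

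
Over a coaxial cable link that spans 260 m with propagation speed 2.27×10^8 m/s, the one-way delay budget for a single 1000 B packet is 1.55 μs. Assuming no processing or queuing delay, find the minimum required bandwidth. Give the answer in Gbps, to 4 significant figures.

L = 8000 bits.
Propagation delay = 260 / 227000000 = 1.14537 μs.
Transmission budget = 1.55 − 1.14537 = 0.404626 μs.
R ≥ L / t_tx = 8000 bits / 4.04626e-07 s = 19.77 Gbps.

19.77 Gbps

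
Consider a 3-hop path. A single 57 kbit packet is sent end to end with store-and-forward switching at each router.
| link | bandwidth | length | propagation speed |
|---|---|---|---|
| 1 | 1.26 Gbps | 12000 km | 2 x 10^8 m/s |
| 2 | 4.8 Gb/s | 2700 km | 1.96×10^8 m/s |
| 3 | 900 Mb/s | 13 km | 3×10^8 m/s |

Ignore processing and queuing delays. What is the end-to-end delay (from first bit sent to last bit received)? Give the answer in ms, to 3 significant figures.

73.9 ms

L = 57000 bits.
Transmission delays (L/R per hop): 0.0452381, 0.011875, 0.0633333 ms; sum = 0.120446 ms.
Propagation delays (d/s per hop): 60, 13.7755, 0.0433333 ms; sum = 73.8188 ms.
End-to-end = 73.9 ms.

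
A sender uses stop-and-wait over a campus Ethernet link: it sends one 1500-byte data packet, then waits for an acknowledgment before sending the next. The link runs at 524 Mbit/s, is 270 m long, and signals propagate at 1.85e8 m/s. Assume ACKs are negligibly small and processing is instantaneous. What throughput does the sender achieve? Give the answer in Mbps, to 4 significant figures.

t_tx = L/R = 12000/524000000 = 2.29008e-05 s.
t_prop = 270/185000000 = 1.45946e-06 s; RTT = 2.91892e-06 s.
Cycle = t_tx + RTT = 2.58197e-05 s.
Throughput = L / cycle = 12000 / 2.58197e-05 = 464.8 Mbps.

464.8 Mbps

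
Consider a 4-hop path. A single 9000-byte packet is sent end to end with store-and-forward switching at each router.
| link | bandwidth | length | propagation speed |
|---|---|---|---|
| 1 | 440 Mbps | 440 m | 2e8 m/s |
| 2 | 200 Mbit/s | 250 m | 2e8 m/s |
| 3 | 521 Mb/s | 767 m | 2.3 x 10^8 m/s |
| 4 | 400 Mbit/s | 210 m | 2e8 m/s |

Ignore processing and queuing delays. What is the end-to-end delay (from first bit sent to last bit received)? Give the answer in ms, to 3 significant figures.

0.850 ms

L = 9000 × 8 = 72000 bits.
Transmission delays (L/R per hop): 0.163636, 0.36, 0.138196, 0.18 ms; sum = 0.841832 ms.
Propagation delays (d/s per hop): 0.0022, 0.00125, 0.00333478, 0.00105 ms; sum = 0.00783478 ms.
End-to-end = 0.850 ms.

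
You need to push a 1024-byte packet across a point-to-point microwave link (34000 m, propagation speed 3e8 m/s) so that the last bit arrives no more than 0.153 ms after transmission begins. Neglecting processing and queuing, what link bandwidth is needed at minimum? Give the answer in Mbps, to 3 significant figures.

L = 8192 bits.
Propagation delay = 34000 / 300000000 = 0.113333 ms.
Transmission budget = 0.153 − 0.113333 = 0.0396667 ms.
R ≥ L / t_tx = 8192 bits / 3.96667e-05 s = 207 Mbps.

207 Mbps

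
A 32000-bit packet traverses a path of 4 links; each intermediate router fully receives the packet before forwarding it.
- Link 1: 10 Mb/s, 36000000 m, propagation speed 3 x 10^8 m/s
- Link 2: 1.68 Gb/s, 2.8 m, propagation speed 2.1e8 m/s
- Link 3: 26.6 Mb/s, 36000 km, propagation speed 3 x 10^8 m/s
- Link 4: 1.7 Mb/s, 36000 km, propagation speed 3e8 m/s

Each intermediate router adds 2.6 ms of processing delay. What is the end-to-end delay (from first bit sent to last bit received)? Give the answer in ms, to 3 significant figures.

391 ms

Transmission delays (L/R per hop): 3.2, 0.0190476, 1.20301, 18.8235 ms; sum = 23.2456 ms.
Propagation delays (d/s per hop): 120, 1.33333e-05, 120, 120 ms; sum = 360 ms.
Processing at 3 router(s): 3 × 2.6 ms = 7.8 ms.
End-to-end = 391 ms.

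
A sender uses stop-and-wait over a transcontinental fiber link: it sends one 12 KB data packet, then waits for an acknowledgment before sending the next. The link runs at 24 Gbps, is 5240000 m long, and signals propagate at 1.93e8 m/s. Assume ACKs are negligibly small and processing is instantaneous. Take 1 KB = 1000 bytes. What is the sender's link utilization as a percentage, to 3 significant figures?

t_tx = L/R = 96000/24000000000 = 4e-06 s.
t_prop = 5240000/193000000 = 0.0271503 s; RTT = 0.0543005 s.
Cycle = t_tx + RTT = 0.0543045 s.
Utilization = t_tx / cycle = 4e-06/0.0543045 = 0.00737 %.

0.00737 %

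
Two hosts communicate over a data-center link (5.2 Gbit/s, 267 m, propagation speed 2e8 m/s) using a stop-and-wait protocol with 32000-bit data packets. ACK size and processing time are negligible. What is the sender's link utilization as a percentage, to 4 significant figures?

t_tx = L/R = 32000/5200000000 = 6.15385e-06 s.
t_prop = 267/200000000 = 1.335e-06 s; RTT = 2.67e-06 s.
Cycle = t_tx + RTT = 8.82385e-06 s.
Utilization = t_tx / cycle = 6.15385e-06/8.82385e-06 = 69.74 %.

69.74 %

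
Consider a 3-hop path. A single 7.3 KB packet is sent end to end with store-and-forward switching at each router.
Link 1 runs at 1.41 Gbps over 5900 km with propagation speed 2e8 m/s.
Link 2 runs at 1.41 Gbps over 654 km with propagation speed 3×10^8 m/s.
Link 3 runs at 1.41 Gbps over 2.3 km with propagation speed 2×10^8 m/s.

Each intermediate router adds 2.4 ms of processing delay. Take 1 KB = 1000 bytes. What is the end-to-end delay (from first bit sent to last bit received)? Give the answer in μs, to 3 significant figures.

36600 μs

L = 58400 bits.
Transmission delay per hop = L/R = 58400/1410000000 = 41.4184 μs; 3 hops → 124.255 μs.
Propagation delays (d/s per hop): 29500, 2180, 11.5 μs; sum = 31691.5 μs.
Processing at 2 router(s): 2 × 2.4 ms = 4800 μs.
End-to-end = 36600 μs.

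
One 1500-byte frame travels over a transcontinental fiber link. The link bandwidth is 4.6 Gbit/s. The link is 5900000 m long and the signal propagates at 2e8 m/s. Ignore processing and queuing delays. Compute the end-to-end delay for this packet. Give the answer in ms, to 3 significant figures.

L = 1500 × 8 = 12000 bits.
Transmission delay = L/R = 12000 / 4600000000 = 0.0026087 ms.
Propagation delay = d/s = 5900000 m / 200000000 m/s = 29.5 ms.
Total = 29.5 ms.

29.5 ms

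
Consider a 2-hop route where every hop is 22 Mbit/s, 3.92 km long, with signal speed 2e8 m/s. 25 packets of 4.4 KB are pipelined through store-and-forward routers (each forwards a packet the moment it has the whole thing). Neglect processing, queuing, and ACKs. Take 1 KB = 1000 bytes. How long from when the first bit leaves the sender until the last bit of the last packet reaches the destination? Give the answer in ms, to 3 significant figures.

41.6 ms

Per-hop transmission t_tx = L/R = 35200/22000000 = 1.6 ms.
Per-hop propagation t_prop = 3920/200000000 = 0.0196 ms.
Pipeline fill: first packet needs 2·t_tx to clear all hops; remaining 24 packets each add one t_tx.
Total = (2+25-1)·t_tx + 2·t_prop = 26·1.6 + 2·0.0196 = 41.6 ms.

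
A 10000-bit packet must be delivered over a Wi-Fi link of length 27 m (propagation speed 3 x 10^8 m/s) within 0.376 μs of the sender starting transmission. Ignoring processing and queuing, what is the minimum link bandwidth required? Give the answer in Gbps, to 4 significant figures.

Propagation delay = 27 / 300000000 = 0.09 μs.
Transmission budget = 0.376 − 0.09 = 0.286 μs.
R ≥ L / t_tx = 10000 bits / 2.86e-07 s = 34.97 Gbps.

34.97 Gbps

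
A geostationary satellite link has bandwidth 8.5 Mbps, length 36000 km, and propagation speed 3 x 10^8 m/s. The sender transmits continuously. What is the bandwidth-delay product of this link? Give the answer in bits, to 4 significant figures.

1020000 bits

Propagation delay = 36000000 / 300000000 = 0.12 s.
BDP = R × t_prop = 8500000 × 0.12 = 1020000 bits.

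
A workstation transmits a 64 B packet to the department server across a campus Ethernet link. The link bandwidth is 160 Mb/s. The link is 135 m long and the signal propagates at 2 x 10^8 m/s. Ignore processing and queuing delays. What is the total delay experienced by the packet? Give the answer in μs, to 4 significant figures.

3.875 μs

L = 64 × 8 = 512 bits.
Transmission delay = L/R = 512 / 160000000 = 3.2 μs.
Propagation delay = d/s = 135 m / 200000000 m/s = 0.675 μs.
Total = 3.875 μs.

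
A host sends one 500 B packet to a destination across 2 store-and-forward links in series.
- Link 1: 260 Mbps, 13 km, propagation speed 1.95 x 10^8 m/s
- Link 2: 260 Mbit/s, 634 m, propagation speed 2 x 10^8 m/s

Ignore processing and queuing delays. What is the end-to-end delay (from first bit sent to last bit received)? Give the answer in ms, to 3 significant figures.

0.101 ms

L = 500 × 8 = 4000 bits.
Transmission delays (L/R per hop): 0.0153846, 0.0153846 ms; sum = 0.0307692 ms.
Propagation delays (d/s per hop): 0.0666667, 0.00317 ms; sum = 0.0698367 ms.
End-to-end = 0.101 ms.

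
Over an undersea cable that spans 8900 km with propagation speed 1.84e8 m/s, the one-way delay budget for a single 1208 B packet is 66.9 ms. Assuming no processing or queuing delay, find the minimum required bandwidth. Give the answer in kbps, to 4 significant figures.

521.5 kbps

L = 9664 bits.
Propagation delay = 8900000 / 184000000 = 48.3696 ms.
Transmission budget = 66.9 − 48.3696 = 18.5304 ms.
R ≥ L / t_tx = 9664 bits / 0.0185304 s = 521.5 kbps.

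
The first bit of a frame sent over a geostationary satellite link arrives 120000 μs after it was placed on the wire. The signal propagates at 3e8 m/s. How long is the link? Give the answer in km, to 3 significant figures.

d = s × t_prop = 300000000 × 0.12 = 36000 km.

36000 km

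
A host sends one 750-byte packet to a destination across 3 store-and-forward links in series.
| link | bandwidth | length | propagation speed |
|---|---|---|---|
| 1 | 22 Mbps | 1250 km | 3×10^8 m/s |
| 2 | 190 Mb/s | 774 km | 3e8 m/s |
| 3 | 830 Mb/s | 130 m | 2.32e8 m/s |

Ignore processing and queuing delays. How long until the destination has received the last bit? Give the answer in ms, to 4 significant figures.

7.059 ms

L = 750 × 8 = 6000 bits.
Transmission delays (L/R per hop): 0.272727, 0.0315789, 0.00722892 ms; sum = 0.311535 ms.
Propagation delays (d/s per hop): 4.16667, 2.58, 0.000560345 ms; sum = 6.74723 ms.
End-to-end = 7.059 ms.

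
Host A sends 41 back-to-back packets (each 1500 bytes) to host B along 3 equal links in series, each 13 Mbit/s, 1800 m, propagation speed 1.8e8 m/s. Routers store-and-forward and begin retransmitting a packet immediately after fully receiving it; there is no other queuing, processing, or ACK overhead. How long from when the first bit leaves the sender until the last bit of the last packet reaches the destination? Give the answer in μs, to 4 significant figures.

Per-hop transmission t_tx = L/R = 12000/13000000 = 923.077 μs.
Per-hop propagation t_prop = 1800/180000000 = 10 μs.
Pipeline fill: first packet needs 3·t_tx to clear all hops; remaining 40 packets each add one t_tx.
Total = (3+41-1)·t_tx + 3·t_prop = 43·923.077 + 3·10 = 39720 μs.

39720 μs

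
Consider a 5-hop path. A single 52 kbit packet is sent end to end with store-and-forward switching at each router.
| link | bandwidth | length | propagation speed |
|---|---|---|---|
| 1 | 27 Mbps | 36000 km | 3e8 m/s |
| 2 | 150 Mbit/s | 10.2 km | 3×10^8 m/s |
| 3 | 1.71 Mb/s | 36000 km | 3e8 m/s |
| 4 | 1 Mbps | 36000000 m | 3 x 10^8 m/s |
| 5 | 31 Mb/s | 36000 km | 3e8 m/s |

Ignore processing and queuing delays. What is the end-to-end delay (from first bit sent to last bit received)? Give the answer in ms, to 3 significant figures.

566 ms

L = 52000 bits.
Transmission delays (L/R per hop): 1.92593, 0.346667, 30.4094, 52, 1.67742 ms; sum = 86.3594 ms.
Propagation delays (d/s per hop): 120, 0.034, 120, 120, 120 ms; sum = 480.034 ms.
End-to-end = 566 ms.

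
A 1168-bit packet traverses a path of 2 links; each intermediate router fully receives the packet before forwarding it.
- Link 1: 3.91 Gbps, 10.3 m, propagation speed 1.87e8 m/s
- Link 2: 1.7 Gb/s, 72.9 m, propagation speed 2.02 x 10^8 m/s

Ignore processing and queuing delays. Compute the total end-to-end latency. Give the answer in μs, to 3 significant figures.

1.40 μs

Transmission delays (L/R per hop): 0.298721, 0.687059 μs; sum = 0.98578 μs.
Propagation delays (d/s per hop): 0.0550802, 0.360891 μs; sum = 0.415971 μs.
End-to-end = 1.40 μs.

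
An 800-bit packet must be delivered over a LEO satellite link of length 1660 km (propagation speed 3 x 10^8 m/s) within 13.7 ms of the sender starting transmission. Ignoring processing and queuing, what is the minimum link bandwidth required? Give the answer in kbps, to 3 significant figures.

Propagation delay = 1660000 / 300000000 = 5.53333 ms.
Transmission budget = 13.7 − 5.53333 = 8.16667 ms.
R ≥ L / t_tx = 800 bits / 0.00816667 s = 98.0 kbps.

98.0 kbps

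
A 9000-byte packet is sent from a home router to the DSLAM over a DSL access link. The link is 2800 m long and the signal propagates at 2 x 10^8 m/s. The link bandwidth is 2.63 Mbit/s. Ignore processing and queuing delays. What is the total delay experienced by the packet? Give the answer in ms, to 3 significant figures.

L = 9000 × 8 = 72000 bits.
Transmission delay = L/R = 72000 / 2630000 = 27.3764 ms.
Propagation delay = d/s = 2800 m / 200000000 m/s = 0.014 ms.
Total = 27.4 ms.

27.4 ms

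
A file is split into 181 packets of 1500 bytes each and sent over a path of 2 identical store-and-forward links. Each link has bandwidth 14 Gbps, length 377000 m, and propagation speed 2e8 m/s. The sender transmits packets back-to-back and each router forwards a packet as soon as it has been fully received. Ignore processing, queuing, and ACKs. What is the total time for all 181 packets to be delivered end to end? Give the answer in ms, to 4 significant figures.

Per-hop transmission t_tx = L/R = 12000/14000000000 = 0.000857143 ms.
Per-hop propagation t_prop = 377000/200000000 = 1.885 ms.
Pipeline fill: first packet needs 2·t_tx to clear all hops; remaining 180 packets each add one t_tx.
Total = (2+181-1)·t_tx + 2·t_prop = 182·0.000857143 + 2·1.885 = 3.926 ms.

3.926 ms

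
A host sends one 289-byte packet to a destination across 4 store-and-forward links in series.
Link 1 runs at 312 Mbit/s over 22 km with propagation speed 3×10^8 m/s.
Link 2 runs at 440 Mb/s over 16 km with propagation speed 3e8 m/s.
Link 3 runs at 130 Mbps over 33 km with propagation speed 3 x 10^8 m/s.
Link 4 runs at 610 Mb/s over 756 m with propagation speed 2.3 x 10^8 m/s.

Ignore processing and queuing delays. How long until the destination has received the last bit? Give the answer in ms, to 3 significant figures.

0.274 ms

L = 289 × 8 = 2312 bits.
Transmission delays (L/R per hop): 0.00741026, 0.00525455, 0.0177846, 0.00379016 ms; sum = 0.0342396 ms.
Propagation delays (d/s per hop): 0.0733333, 0.0533333, 0.11, 0.00328696 ms; sum = 0.239954 ms.
End-to-end = 0.274 ms.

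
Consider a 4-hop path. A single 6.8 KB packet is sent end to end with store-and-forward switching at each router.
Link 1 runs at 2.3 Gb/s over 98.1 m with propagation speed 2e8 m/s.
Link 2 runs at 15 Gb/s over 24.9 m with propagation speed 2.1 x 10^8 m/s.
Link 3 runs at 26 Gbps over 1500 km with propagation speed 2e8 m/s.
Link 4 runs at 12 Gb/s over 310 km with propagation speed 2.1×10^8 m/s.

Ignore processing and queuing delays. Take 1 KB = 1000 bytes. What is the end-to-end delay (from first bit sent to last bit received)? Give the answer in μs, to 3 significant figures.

L = 54400 bits.
Transmission delays (L/R per hop): 23.6522, 3.62667, 2.09231, 4.53333 μs; sum = 33.9045 μs.
Propagation delays (d/s per hop): 0.4905, 0.118571, 7500, 1476.19 μs; sum = 8976.8 μs.
End-to-end = 9010 μs.

9010 μs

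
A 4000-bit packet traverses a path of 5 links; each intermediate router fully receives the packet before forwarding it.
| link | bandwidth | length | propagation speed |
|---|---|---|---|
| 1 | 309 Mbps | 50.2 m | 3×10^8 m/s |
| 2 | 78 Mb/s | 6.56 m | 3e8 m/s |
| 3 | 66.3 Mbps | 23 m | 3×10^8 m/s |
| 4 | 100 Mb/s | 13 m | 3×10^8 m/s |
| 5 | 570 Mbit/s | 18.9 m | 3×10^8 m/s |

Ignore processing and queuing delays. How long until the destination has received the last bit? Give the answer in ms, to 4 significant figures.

Transmission delays (L/R per hop): 0.012945, 0.0512821, 0.0603318, 0.04, 0.00701754 ms; sum = 0.171576 ms.
Propagation delays (d/s per hop): 0.000167333, 2.18667e-05, 7.66667e-05, 4.33333e-05, 6.3e-05 ms; sum = 0.0003722 ms.
End-to-end = 0.1719 ms.

0.1719 ms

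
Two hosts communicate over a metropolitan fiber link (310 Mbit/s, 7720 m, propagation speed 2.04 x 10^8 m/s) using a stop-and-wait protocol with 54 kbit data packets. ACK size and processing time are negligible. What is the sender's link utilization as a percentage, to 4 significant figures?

t_tx = L/R = 54000/310000000 = 0.000174194 s.
t_prop = 7720/204000000 = 3.78431e-05 s; RTT = 7.56863e-05 s.
Cycle = t_tx + RTT = 0.00024988 s.
Utilization = t_tx / cycle = 0.000174194/0.00024988 = 69.71 %.

69.71 %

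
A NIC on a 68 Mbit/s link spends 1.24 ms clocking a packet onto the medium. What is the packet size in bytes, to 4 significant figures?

L = R × t_tx = 68000000 b/s × 0.00124 s = 84320 bits.
In bytes: 84320 / 8 = 10540 bytes.

10540 bytes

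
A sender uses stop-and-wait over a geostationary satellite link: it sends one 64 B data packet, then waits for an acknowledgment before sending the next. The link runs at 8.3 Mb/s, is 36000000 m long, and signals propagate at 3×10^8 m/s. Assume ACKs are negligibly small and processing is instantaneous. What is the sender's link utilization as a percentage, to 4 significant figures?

0.02570 %

t_tx = L/R = 512/8.3e+06 = 6.16867e-05 s.
t_prop = 36000000/300000000 = 0.12 s; RTT = 0.24 s.
Cycle = t_tx + RTT = 0.240062 s.
Utilization = t_tx / cycle = 6.16867e-05/0.240062 = 0.02570 %.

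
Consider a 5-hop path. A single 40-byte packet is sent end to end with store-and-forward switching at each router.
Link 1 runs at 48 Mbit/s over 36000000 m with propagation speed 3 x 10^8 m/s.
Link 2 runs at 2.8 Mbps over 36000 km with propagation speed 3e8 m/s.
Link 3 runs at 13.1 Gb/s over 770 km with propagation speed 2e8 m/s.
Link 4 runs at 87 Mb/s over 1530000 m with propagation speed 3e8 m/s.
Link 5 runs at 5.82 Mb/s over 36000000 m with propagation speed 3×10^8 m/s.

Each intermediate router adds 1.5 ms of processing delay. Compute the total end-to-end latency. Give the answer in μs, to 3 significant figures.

L = 40 × 8 = 320 bits.
Transmission delays (L/R per hop): 6.66667, 114.286, 0.0244275, 3.67816, 54.9828 μs; sum = 179.638 μs.
Propagation delays (d/s per hop): 120000, 120000, 3850, 5100, 120000 μs; sum = 368950 μs.
Processing at 4 router(s): 4 × 1.5 ms = 6000 μs.
End-to-end = 375000 μs.

375000 μs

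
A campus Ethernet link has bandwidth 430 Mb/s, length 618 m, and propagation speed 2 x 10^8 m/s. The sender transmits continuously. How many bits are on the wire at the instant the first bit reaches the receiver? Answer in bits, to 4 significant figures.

Propagation delay = 618 / 200000000 = 3.09e-06 s.
BDP = R × t_prop = 430000000 × 3.09e-06 = 1328.7 bits.

1329 bits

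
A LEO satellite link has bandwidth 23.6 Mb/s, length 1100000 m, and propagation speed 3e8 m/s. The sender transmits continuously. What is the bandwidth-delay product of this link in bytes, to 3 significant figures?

10800 bytes

Propagation delay = 1100000 / 300000000 = 0.00366667 s.
BDP = R × t_prop = 23600000 × 0.00366667 = 86533.3 bits.
In bytes: 86533.3/8 = 10800 bytes.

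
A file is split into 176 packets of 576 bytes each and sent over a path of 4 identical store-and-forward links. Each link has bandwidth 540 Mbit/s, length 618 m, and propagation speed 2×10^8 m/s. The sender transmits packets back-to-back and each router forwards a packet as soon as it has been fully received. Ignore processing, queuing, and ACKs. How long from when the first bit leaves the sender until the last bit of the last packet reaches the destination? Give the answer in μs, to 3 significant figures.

Per-hop transmission t_tx = L/R = 4608/540000000 = 8.53333 μs.
Per-hop propagation t_prop = 618/200000000 = 3.09 μs.
Pipeline fill: first packet needs 4·t_tx to clear all hops; remaining 175 packets each add one t_tx.
Total = (4+176-1)·t_tx + 4·t_prop = 179·8.53333 + 4·3.09 = 1540 μs.

1540 μs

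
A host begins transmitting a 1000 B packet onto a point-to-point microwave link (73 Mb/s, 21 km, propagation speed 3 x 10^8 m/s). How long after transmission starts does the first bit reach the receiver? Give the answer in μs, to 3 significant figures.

First bit experiences only propagation delay: d/s = 21000/300000000 = 70.0 μs.

70.0 μs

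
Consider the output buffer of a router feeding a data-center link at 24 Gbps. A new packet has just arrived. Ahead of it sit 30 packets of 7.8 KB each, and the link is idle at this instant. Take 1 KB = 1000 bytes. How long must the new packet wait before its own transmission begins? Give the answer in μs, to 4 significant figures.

Each queued packet: L/R = 62400/24000000000 = 2.6 μs.
30 queued → 78 μs.
Queuing delay = 78.00 μs.

78.00 μs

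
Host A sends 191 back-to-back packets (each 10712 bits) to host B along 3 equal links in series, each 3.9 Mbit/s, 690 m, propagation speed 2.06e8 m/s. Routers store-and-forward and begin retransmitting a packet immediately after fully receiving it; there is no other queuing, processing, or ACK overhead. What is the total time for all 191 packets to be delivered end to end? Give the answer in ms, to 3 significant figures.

530 ms

Per-hop transmission t_tx = L/R = 10712/3900000 = 2.74667 ms.
Per-hop propagation t_prop = 690/206000000 = 0.00334951 ms.
Pipeline fill: first packet needs 3·t_tx to clear all hops; remaining 190 packets each add one t_tx.
Total = (3+191-1)·t_tx + 3·t_prop = 193·2.74667 + 3·0.00334951 = 530 ms.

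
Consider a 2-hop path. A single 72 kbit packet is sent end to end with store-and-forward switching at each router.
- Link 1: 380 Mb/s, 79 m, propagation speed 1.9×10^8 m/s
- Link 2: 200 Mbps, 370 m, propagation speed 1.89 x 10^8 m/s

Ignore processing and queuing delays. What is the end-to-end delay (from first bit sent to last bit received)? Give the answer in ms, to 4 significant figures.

L = 72000 bits.
Transmission delays (L/R per hop): 0.189474, 0.36 ms; sum = 0.549474 ms.
Propagation delays (d/s per hop): 0.000415789, 0.00195767 ms; sum = 0.00237346 ms.
End-to-end = 0.5518 ms.

0.5518 ms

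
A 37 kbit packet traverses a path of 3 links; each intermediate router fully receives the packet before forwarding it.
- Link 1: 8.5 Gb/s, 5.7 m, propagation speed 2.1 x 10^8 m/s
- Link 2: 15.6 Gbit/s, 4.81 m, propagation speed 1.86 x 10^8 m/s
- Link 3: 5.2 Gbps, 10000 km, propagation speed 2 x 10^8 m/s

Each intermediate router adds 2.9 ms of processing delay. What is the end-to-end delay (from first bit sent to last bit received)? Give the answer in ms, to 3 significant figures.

55.8 ms

L = 37000 bits.
Transmission delays (L/R per hop): 0.00435294, 0.00237179, 0.00711538 ms; sum = 0.0138401 ms.
Propagation delays (d/s per hop): 2.71429e-05, 2.58602e-05, 50 ms; sum = 50.0001 ms.
Processing at 2 router(s): 2 × 2.9 ms = 5.8 ms.
End-to-end = 55.8 ms.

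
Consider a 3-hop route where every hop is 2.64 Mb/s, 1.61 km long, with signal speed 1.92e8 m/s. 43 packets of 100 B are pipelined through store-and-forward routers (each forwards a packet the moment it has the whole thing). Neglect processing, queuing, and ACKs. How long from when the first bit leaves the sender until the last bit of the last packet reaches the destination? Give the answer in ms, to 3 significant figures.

Per-hop transmission t_tx = L/R = 800/2640000 = 0.30303 ms.
Per-hop propagation t_prop = 1610/192000000 = 0.00838542 ms.
Pipeline fill: first packet needs 3·t_tx to clear all hops; remaining 42 packets each add one t_tx.
Total = (3+43-1)·t_tx + 3·t_prop = 45·0.30303 + 3·0.00838542 = 13.7 ms.

13.7 ms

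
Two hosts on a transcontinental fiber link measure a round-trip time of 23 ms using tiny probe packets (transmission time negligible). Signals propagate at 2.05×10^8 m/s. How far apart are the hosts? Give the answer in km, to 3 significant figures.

One-way propagation = RTT/2 = 11.5 ms.
d = s × t = 2.05e+08 × 0.0115 = 2360 km.

2360 km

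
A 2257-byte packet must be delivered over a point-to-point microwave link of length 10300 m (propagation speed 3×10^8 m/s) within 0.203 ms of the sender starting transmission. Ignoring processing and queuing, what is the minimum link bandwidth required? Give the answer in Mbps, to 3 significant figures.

L = 18056 bits.
Propagation delay = 10300 / 300000000 = 0.0343333 ms.
Transmission budget = 0.203 − 0.0343333 = 0.168667 ms.
R ≥ L / t_tx = 18056 bits / 0.000168667 s = 107 Mbps.

107 Mbps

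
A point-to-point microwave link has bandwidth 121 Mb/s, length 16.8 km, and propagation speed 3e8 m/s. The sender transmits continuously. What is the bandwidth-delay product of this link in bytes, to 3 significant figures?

Propagation delay = 16800 / 300000000 = 5.6e-05 s.
BDP = R × t_prop = 121000000 × 5.6e-05 = 6776 bits.
In bytes: 6776/8 = 847 bytes.

847 bytes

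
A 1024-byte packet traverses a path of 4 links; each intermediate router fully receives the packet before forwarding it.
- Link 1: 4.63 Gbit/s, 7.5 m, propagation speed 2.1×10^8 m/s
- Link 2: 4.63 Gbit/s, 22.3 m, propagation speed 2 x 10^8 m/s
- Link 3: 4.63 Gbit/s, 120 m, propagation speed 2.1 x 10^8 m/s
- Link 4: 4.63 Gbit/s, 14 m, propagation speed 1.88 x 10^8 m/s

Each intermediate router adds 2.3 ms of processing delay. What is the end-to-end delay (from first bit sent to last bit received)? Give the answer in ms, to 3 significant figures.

L = 1024 × 8 = 8192 bits.
Transmission delay per hop = L/R = 8192/4630000000 = 0.00176933 ms; 4 hops → 0.00707732 ms.
Propagation delays (d/s per hop): 3.57143e-05, 0.0001115, 0.000571429, 7.44681e-05 ms; sum = 0.000793111 ms.
Processing at 3 router(s): 3 × 2.3 ms = 6.9 ms.
End-to-end = 6.91 ms.

6.91 ms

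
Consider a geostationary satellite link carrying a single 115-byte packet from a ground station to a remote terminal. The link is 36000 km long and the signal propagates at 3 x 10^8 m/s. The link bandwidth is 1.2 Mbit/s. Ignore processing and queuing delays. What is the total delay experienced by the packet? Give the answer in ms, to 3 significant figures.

L = 115 × 8 = 920 bits.
Transmission delay = L/R = 920 / 1200000 = 0.766667 ms.
Propagation delay = d/s = 36000000 m / 300000000 m/s = 120 ms.
Total = 121 ms.

121 ms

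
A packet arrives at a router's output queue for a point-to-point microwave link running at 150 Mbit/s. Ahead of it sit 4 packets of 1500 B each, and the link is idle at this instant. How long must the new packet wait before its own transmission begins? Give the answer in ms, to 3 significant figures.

Each queued packet: L/R = 12000/150000000 = 0.08 ms.
4 queued → 0.32 ms.
Queuing delay = 0.320 ms.

0.320 ms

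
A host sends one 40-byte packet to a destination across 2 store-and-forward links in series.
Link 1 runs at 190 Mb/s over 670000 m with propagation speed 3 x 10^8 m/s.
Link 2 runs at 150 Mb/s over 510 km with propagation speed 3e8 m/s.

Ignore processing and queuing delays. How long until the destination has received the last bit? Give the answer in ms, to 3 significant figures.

L = 40 × 8 = 320 bits.
Transmission delays (L/R per hop): 0.00168421, 0.00213333 ms; sum = 0.00381754 ms.
Propagation delays (d/s per hop): 2.23333, 1.7 ms; sum = 3.93333 ms.
End-to-end = 3.94 ms.

3.94 ms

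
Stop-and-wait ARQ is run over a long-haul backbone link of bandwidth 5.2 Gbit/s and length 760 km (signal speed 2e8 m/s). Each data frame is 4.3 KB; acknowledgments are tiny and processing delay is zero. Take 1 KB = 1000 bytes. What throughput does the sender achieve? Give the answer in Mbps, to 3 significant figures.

4.52 Mbps

t_tx = L/R = 34400/5200000000 = 6.61538e-06 s.
t_prop = 760000/200000000 = 0.0038 s; RTT = 0.0076 s.
Cycle = t_tx + RTT = 0.00760662 s.
Throughput = L / cycle = 34400 / 0.00760662 = 4.52 Mbps.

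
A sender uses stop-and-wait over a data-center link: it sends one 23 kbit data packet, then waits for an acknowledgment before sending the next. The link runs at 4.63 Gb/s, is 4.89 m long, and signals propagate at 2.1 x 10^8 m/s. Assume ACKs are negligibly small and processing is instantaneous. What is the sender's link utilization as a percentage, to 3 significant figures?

99.1 %

t_tx = L/R = 23000/4630000000 = 4.9676e-06 s.
t_prop = 4.89/210000000 = 2.32857e-08 s; RTT = 4.65714e-08 s.
Cycle = t_tx + RTT = 5.01417e-06 s.
Utilization = t_tx / cycle = 4.9676e-06/5.01417e-06 = 99.1 %.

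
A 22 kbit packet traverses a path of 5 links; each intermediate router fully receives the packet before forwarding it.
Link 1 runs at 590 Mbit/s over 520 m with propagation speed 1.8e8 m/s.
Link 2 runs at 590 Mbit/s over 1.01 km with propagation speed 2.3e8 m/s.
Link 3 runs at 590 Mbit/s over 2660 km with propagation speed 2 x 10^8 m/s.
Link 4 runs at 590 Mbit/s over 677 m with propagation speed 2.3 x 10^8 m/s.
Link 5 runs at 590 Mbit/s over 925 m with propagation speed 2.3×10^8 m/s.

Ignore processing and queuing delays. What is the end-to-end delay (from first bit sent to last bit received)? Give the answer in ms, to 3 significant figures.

13.5 ms

L = 22000 bits.
Transmission delay per hop = L/R = 22000/590000000 = 0.0372881 ms; 5 hops → 0.186441 ms.
Propagation delays (d/s per hop): 0.00288889, 0.0043913, 13.3, 0.00294348, 0.00402174 ms; sum = 13.3142 ms.
End-to-end = 13.5 ms.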